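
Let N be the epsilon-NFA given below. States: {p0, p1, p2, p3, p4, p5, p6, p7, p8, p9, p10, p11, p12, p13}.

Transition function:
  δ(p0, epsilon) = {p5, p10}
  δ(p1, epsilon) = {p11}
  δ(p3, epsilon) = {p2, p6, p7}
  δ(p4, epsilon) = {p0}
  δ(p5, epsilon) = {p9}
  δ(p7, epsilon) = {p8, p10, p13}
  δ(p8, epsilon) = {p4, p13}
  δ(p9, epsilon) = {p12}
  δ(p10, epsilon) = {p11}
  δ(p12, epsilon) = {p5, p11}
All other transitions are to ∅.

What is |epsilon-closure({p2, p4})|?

8

Start with {p2, p4}.
From p4 via epsilon: add p0.
From p0 via epsilon: add p5, p10.
From p5 via epsilon: add p9.
From p10 via epsilon: add p11.
From p9 via epsilon: add p12.
epsilon-closure = {p0, p2, p4, p5, p9, p10, p11, p12}, which has 8 states.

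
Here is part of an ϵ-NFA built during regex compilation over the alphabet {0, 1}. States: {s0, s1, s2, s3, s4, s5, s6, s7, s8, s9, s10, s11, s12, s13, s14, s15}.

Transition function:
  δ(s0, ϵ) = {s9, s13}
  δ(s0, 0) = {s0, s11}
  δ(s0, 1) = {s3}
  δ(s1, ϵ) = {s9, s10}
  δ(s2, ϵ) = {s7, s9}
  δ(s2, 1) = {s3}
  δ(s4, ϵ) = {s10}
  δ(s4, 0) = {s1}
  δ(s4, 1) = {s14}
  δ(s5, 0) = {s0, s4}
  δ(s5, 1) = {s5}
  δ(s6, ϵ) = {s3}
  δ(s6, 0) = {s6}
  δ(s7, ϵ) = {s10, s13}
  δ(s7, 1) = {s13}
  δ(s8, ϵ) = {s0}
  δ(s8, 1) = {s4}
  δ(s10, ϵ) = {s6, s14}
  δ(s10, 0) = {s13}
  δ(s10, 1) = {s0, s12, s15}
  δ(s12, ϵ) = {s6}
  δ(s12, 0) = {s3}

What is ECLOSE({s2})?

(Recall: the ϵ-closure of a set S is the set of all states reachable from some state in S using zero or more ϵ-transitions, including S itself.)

{s2, s3, s6, s7, s9, s10, s13, s14}

Start with {s2}.
From s2 via ϵ: add s7, s9.
From s7 via ϵ: add s10, s13.
From s10 via ϵ: add s6, s14.
From s6 via ϵ: add s3.
No new states can be added; the closed set is {s2, s3, s6, s7, s9, s10, s13, s14}.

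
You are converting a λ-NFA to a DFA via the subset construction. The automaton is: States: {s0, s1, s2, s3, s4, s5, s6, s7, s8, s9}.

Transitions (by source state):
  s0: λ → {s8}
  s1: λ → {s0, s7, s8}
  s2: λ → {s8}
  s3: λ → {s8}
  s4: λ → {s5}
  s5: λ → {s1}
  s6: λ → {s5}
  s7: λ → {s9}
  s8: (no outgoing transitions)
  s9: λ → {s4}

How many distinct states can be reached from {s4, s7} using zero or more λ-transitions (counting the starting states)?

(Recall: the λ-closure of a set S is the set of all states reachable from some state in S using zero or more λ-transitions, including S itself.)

7

Start with {s4, s7}.
From s4 via λ: add s5.
From s7 via λ: add s9.
From s5 via λ: add s1.
From s1 via λ: add s0, s8.
λ-closure = {s0, s1, s4, s5, s7, s8, s9}, which has 7 states.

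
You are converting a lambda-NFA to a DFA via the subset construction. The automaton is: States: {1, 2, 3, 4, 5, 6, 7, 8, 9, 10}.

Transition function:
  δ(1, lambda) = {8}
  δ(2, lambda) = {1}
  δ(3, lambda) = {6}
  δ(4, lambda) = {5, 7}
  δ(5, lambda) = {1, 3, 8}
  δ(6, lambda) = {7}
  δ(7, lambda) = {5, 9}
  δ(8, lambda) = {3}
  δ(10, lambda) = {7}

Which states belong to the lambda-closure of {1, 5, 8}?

Start with {1, 5, 8}.
From 5 via lambda: add 3.
From 3 via lambda: add 6.
From 6 via lambda: add 7.
From 7 via lambda: add 9.
No new states can be added; the closed set is {1, 3, 5, 6, 7, 8, 9}.

{1, 3, 5, 6, 7, 8, 9}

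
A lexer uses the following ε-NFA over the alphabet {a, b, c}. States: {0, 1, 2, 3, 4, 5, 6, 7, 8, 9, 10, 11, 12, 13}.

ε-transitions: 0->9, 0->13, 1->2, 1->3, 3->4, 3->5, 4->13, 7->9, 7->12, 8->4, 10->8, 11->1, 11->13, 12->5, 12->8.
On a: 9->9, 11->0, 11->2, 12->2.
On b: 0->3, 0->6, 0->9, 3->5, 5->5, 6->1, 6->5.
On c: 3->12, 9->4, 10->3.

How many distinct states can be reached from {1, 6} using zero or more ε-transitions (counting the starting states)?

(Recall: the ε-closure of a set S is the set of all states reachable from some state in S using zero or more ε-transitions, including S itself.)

7

Start with {1, 6}.
From 1 via ε: add 2, 3.
From 3 via ε: add 4, 5.
From 4 via ε: add 13.
ε-closure = {1, 2, 3, 4, 5, 6, 13}, which has 7 states.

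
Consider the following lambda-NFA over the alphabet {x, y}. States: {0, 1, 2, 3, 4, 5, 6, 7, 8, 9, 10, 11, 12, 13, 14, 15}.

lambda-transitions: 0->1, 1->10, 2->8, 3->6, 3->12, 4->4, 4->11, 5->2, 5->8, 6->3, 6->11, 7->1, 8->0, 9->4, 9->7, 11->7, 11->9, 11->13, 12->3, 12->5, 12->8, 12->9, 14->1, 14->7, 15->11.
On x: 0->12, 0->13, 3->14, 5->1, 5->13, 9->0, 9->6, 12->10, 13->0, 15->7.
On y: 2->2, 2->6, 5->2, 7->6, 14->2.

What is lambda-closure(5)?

Start with {5}.
From 5 via lambda: add 2, 8.
From 8 via lambda: add 0.
From 0 via lambda: add 1.
From 1 via lambda: add 10.
No new states can be added; the closed set is {0, 1, 2, 5, 8, 10}.

{0, 1, 2, 5, 8, 10}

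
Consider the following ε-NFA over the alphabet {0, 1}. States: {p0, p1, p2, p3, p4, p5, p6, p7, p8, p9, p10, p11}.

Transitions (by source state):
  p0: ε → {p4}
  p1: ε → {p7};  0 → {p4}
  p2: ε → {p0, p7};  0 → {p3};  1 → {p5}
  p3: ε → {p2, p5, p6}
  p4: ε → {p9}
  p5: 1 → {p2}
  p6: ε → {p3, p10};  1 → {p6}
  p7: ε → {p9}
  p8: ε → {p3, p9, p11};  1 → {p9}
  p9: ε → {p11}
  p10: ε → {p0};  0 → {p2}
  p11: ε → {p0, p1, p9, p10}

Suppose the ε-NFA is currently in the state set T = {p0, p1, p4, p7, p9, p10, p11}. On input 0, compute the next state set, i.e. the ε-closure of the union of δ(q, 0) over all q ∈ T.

{p0, p1, p2, p4, p7, p9, p10, p11}

p1 on 0 → {p4}.
p10 on 0 → {p2}.
No 0-transition from p0, p4, p7, p9, p11.
Union after reading 0: {p2, p4}.
Now take the ε-closure:
From p2 via ε: add p0, p7.
From p4 via ε: add p9.
From p9 via ε: add p11.
From p11 via ε: add p1, p10.
No new states can be added; the closed set is {p0, p1, p2, p4, p7, p9, p10, p11}.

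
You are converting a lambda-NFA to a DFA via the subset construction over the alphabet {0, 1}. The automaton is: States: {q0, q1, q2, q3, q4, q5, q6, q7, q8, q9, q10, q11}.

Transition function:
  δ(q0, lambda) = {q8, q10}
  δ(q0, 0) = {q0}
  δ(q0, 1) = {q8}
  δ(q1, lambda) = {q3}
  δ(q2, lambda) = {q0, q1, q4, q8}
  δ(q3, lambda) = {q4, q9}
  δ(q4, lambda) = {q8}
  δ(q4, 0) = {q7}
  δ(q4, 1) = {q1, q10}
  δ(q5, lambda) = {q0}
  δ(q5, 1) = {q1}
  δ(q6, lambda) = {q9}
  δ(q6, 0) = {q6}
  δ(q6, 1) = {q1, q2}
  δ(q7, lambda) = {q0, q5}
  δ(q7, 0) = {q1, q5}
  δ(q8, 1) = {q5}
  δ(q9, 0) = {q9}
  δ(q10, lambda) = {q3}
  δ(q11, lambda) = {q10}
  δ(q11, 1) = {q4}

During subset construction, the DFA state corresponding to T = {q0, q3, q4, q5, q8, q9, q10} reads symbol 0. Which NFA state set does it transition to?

{q0, q3, q4, q5, q7, q8, q9, q10}

q0 on 0 → {q0}.
q4 on 0 → {q7}.
q9 on 0 → {q9}.
No 0-transition from q3, q5, q8, q10.
Union after reading 0: {q0, q7, q9}.
Now take the lambda-closure:
From q0 via lambda: add q8, q10.
From q7 via lambda: add q5.
From q10 via lambda: add q3.
From q3 via lambda: add q4.
No new states can be added; the closed set is {q0, q3, q4, q5, q7, q8, q9, q10}.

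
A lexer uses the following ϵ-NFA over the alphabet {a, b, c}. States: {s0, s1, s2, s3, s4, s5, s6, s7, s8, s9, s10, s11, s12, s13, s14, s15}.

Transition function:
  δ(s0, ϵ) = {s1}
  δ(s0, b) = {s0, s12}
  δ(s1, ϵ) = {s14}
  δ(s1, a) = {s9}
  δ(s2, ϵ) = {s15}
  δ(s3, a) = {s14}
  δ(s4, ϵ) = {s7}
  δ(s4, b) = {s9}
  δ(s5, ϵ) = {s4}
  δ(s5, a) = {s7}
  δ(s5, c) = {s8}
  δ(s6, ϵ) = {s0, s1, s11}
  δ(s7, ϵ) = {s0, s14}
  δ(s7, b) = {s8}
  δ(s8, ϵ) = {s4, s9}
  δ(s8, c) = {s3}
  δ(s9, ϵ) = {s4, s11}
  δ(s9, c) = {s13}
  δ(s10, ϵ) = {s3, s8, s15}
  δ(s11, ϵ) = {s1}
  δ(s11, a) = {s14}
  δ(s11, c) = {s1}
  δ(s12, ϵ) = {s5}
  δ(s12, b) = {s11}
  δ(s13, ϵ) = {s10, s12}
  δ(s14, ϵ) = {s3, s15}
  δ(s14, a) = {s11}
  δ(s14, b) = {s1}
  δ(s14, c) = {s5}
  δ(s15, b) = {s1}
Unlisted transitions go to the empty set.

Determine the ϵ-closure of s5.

Start with {s5}.
From s5 via ϵ: add s4.
From s4 via ϵ: add s7.
From s7 via ϵ: add s0, s14.
From s0 via ϵ: add s1.
From s14 via ϵ: add s3, s15.
No new states can be added; the closed set is {s0, s1, s3, s4, s5, s7, s14, s15}.

{s0, s1, s3, s4, s5, s7, s14, s15}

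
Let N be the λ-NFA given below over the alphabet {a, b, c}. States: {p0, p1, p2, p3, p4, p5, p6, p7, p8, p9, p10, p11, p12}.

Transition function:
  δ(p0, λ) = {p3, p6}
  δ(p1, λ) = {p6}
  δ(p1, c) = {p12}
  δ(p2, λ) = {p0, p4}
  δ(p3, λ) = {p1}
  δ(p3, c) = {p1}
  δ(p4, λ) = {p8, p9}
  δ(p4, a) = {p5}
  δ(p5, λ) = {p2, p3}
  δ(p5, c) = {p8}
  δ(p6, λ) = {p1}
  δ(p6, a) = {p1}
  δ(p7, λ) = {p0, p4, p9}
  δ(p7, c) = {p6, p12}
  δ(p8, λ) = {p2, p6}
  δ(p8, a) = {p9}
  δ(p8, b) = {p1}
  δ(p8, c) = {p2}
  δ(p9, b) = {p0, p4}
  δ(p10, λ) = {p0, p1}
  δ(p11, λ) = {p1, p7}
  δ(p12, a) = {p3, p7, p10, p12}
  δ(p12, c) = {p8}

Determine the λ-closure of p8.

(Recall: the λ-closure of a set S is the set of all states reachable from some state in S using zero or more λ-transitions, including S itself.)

Start with {p8}.
From p8 via λ: add p2, p6.
From p2 via λ: add p0, p4.
From p6 via λ: add p1.
From p0 via λ: add p3.
From p4 via λ: add p9.
No new states can be added; the closed set is {p0, p1, p2, p3, p4, p6, p8, p9}.

{p0, p1, p2, p3, p4, p6, p8, p9}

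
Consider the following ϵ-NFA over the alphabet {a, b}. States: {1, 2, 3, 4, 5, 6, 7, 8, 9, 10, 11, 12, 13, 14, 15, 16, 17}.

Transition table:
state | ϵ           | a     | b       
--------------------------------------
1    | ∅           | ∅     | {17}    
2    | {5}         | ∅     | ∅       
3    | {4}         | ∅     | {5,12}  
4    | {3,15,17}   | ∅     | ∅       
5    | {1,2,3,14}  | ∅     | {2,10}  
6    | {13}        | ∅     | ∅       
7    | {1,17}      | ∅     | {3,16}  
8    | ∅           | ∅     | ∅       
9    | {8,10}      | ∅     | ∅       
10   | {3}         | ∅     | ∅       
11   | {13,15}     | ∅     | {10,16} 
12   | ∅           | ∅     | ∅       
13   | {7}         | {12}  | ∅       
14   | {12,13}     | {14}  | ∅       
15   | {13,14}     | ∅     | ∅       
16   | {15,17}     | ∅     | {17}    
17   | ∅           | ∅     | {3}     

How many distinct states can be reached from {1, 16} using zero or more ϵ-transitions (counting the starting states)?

8

Start with {1, 16}.
From 16 via ϵ: add 15, 17.
From 15 via ϵ: add 13, 14.
From 13 via ϵ: add 7.
From 14 via ϵ: add 12.
ϵ-closure = {1, 7, 12, 13, 14, 15, 16, 17}, which has 8 states.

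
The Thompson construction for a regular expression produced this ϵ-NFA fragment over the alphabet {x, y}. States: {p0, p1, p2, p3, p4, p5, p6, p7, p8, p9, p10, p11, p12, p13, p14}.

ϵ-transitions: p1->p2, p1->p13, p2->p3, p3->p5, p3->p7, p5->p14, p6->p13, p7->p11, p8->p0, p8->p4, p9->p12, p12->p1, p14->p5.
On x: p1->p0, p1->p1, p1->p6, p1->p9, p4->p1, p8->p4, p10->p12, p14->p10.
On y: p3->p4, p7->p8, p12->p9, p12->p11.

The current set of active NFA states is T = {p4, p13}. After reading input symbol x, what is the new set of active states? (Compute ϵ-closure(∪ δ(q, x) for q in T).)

{p1, p2, p3, p5, p7, p11, p13, p14}

p4 on x → {p1}.
No x-transition from p13.
Union after reading x: {p1}.
Now take the ϵ-closure:
From p1 via ϵ: add p2, p13.
From p2 via ϵ: add p3.
From p3 via ϵ: add p5, p7.
From p5 via ϵ: add p14.
From p7 via ϵ: add p11.
No new states can be added; the closed set is {p1, p2, p3, p5, p7, p11, p13, p14}.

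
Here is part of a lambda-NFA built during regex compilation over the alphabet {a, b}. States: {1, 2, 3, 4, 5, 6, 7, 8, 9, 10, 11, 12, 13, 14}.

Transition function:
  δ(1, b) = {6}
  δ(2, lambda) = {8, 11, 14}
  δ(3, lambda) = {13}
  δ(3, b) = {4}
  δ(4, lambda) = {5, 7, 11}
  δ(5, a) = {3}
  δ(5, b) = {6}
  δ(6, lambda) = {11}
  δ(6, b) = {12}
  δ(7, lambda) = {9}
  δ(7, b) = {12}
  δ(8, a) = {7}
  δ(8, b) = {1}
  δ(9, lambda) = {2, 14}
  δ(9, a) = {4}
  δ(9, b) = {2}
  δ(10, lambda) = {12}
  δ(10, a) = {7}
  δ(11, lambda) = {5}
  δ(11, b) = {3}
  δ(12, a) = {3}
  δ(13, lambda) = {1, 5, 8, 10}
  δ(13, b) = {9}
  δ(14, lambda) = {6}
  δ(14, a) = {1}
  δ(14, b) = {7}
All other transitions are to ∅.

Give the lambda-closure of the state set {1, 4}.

{1, 2, 4, 5, 6, 7, 8, 9, 11, 14}

Start with {1, 4}.
From 4 via lambda: add 5, 7, 11.
From 7 via lambda: add 9.
From 9 via lambda: add 2, 14.
From 2 via lambda: add 8.
From 14 via lambda: add 6.
No new states can be added; the closed set is {1, 2, 4, 5, 6, 7, 8, 9, 11, 14}.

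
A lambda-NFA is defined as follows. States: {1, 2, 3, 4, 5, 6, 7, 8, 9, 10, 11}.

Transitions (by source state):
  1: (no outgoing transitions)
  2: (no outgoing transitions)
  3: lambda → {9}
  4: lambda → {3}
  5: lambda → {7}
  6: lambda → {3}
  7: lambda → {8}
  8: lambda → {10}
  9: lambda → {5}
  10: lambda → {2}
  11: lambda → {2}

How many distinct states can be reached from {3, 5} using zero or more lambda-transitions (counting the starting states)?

7

Start with {3, 5}.
From 3 via lambda: add 9.
From 5 via lambda: add 7.
From 7 via lambda: add 8.
From 8 via lambda: add 10.
From 10 via lambda: add 2.
lambda-closure = {2, 3, 5, 7, 8, 9, 10}, which has 7 states.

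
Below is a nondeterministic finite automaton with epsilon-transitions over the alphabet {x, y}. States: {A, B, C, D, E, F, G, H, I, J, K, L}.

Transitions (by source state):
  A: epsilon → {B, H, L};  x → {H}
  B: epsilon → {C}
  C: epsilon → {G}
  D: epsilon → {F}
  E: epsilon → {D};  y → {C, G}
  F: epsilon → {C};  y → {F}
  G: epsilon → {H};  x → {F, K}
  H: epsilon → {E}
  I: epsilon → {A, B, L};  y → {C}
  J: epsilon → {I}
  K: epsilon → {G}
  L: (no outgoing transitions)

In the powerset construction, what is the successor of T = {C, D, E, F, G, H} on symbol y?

E on y → {C, G}.
F on y → {F}.
No y-transition from C, D, G, H.
Union after reading y: {C, F, G}.
Now take the epsilon-closure:
From G via epsilon: add H.
From H via epsilon: add E.
From E via epsilon: add D.
No new states can be added; the closed set is {C, D, E, F, G, H}.

{C, D, E, F, G, H}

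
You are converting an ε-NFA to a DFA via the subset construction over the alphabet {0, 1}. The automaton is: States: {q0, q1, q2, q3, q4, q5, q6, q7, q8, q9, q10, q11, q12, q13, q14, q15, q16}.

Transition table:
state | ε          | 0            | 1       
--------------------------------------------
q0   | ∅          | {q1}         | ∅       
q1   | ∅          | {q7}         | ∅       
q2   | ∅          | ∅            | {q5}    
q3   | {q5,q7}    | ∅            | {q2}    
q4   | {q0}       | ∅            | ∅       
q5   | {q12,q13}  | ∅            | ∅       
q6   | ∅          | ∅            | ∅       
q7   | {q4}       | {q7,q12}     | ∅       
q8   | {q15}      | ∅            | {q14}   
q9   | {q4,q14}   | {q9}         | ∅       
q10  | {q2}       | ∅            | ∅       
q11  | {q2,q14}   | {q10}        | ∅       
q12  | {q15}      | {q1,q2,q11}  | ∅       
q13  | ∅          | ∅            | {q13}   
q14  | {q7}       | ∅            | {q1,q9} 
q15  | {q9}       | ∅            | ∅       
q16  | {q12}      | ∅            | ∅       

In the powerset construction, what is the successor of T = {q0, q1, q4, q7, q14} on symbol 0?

q0 on 0 → {q1}.
q1 on 0 → {q7}.
q7 on 0 → {q7, q12}.
No 0-transition from q4, q14.
Union after reading 0: {q1, q7, q12}.
Now take the ε-closure:
From q7 via ε: add q4.
From q12 via ε: add q15.
From q4 via ε: add q0.
From q15 via ε: add q9.
From q9 via ε: add q14.
No new states can be added; the closed set is {q0, q1, q4, q7, q9, q12, q14, q15}.

{q0, q1, q4, q7, q9, q12, q14, q15}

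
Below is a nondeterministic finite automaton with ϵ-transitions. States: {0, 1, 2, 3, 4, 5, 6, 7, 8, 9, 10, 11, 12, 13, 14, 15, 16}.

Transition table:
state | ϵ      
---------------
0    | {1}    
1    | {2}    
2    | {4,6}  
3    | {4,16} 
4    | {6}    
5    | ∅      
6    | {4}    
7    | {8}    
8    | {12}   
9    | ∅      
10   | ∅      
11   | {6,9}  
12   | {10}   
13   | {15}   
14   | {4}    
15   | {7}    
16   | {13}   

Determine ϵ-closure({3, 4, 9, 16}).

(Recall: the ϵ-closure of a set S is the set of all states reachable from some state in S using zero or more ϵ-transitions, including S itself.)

{3, 4, 6, 7, 8, 9, 10, 12, 13, 15, 16}

Start with {3, 4, 9, 16}.
From 4 via ϵ: add 6.
From 16 via ϵ: add 13.
From 13 via ϵ: add 15.
From 15 via ϵ: add 7.
From 7 via ϵ: add 8.
From 8 via ϵ: add 12.
From 12 via ϵ: add 10.
No new states can be added; the closed set is {3, 4, 6, 7, 8, 9, 10, 12, 13, 15, 16}.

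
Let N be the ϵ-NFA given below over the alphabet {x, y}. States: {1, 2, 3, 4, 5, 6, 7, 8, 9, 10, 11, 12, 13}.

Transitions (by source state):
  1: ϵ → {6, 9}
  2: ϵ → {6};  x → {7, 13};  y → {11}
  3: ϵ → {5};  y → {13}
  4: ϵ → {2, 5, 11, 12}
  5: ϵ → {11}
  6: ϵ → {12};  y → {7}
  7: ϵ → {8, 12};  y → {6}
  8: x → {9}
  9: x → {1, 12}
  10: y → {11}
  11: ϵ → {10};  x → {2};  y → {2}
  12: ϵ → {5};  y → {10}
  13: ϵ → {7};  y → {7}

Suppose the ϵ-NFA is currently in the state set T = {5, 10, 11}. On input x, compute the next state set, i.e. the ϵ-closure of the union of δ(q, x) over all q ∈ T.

11 on x → {2}.
No x-transition from 5, 10.
Union after reading x: {2}.
Now take the ϵ-closure:
From 2 via ϵ: add 6.
From 6 via ϵ: add 12.
From 12 via ϵ: add 5.
From 5 via ϵ: add 11.
From 11 via ϵ: add 10.
No new states can be added; the closed set is {2, 5, 6, 10, 11, 12}.

{2, 5, 6, 10, 11, 12}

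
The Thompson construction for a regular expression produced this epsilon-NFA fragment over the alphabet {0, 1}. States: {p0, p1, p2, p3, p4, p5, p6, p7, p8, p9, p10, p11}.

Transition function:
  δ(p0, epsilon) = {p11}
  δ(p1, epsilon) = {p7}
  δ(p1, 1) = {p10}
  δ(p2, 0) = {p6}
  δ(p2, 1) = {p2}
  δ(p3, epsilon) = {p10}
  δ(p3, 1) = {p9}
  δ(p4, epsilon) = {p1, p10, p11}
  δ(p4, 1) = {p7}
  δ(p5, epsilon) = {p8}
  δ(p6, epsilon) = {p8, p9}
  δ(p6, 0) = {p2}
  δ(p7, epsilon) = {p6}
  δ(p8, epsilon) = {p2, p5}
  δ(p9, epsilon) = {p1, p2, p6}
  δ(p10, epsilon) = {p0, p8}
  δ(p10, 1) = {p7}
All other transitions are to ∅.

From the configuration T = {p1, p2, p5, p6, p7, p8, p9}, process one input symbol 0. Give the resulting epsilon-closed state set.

{p1, p2, p5, p6, p7, p8, p9}

p2 on 0 → {p6}.
p6 on 0 → {p2}.
No 0-transition from p1, p5, p7, p8, p9.
Union after reading 0: {p2, p6}.
Now take the epsilon-closure:
From p6 via epsilon: add p8, p9.
From p8 via epsilon: add p5.
From p9 via epsilon: add p1.
From p1 via epsilon: add p7.
No new states can be added; the closed set is {p1, p2, p5, p6, p7, p8, p9}.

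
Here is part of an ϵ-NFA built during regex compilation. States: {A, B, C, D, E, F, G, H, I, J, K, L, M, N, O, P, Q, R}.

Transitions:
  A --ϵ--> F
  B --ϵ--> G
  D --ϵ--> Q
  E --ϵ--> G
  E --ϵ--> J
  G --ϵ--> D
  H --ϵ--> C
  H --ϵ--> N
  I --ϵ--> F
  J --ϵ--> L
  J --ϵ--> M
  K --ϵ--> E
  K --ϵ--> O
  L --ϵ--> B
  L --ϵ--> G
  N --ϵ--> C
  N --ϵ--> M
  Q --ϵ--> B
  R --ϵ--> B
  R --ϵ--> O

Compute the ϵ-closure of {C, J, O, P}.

{B, C, D, G, J, L, M, O, P, Q}

Start with {C, J, O, P}.
From J via ϵ: add L, M.
From L via ϵ: add B, G.
From G via ϵ: add D.
From D via ϵ: add Q.
No new states can be added; the closed set is {B, C, D, G, J, L, M, O, P, Q}.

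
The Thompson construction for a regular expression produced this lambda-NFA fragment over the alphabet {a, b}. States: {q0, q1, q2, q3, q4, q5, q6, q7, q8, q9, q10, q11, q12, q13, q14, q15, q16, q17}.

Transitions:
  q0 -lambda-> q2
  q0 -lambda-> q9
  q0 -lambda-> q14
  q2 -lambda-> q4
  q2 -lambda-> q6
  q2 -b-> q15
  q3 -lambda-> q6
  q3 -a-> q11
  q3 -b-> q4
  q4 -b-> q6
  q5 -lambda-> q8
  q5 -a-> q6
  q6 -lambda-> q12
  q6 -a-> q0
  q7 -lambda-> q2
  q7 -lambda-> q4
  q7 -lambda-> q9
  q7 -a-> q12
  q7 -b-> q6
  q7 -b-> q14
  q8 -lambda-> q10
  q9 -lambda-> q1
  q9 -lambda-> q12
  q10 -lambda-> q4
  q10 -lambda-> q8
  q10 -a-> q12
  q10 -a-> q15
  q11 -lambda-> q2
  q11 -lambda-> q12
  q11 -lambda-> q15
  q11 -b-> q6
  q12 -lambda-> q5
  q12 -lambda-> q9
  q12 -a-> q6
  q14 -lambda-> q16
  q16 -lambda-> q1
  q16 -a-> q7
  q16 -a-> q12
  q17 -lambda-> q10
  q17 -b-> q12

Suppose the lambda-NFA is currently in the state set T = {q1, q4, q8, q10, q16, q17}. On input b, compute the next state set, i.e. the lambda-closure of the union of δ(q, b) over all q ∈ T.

q4 on b → {q6}.
q17 on b → {q12}.
No b-transition from q1, q8, q10, q16.
Union after reading b: {q6, q12}.
Now take the lambda-closure:
From q12 via lambda: add q5, q9.
From q5 via lambda: add q8.
From q9 via lambda: add q1.
From q8 via lambda: add q10.
From q10 via lambda: add q4.
No new states can be added; the closed set is {q1, q4, q5, q6, q8, q9, q10, q12}.

{q1, q4, q5, q6, q8, q9, q10, q12}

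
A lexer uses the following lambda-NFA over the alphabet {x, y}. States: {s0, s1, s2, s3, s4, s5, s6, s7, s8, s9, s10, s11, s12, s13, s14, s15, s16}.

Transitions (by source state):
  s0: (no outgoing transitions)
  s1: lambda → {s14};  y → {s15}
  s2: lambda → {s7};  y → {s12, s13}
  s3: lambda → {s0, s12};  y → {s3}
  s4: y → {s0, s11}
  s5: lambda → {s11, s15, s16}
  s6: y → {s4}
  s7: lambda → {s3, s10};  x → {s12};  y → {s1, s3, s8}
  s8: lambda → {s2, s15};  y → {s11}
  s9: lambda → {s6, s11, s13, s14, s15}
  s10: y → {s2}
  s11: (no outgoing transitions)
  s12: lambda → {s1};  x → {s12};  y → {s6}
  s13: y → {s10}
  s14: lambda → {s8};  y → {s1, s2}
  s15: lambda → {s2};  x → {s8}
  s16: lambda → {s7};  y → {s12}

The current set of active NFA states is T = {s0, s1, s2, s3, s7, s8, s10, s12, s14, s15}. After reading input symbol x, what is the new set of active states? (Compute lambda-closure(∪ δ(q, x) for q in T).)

s7 on x → {s12}.
s12 on x → {s12}.
s15 on x → {s8}.
No x-transition from s0, s1, s2, s3, s8, s10, s14.
Union after reading x: {s8, s12}.
Now take the lambda-closure:
From s8 via lambda: add s2, s15.
From s12 via lambda: add s1.
From s1 via lambda: add s14.
From s2 via lambda: add s7.
From s7 via lambda: add s3, s10.
From s3 via lambda: add s0.
No new states can be added; the closed set is {s0, s1, s2, s3, s7, s8, s10, s12, s14, s15}.

{s0, s1, s2, s3, s7, s8, s10, s12, s14, s15}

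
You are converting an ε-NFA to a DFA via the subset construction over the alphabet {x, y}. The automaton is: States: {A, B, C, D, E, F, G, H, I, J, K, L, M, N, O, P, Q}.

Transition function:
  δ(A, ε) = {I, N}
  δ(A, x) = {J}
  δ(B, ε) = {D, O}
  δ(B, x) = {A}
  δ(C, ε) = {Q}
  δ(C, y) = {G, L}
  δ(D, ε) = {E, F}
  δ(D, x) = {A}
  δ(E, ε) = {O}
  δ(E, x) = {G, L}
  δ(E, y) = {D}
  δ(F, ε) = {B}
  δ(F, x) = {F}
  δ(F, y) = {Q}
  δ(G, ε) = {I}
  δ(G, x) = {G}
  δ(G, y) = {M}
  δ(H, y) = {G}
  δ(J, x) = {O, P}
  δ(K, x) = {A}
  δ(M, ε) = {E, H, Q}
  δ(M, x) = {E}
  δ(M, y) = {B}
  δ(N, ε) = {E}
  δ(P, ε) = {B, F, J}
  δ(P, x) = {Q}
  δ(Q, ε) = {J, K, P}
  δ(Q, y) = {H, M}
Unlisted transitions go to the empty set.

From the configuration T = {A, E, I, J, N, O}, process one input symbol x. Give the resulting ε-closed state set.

A on x → {J}.
E on x → {G, L}.
J on x → {O, P}.
No x-transition from I, N, O.
Union after reading x: {G, J, L, O, P}.
Now take the ε-closure:
From G via ε: add I.
From P via ε: add B, F.
From B via ε: add D.
From D via ε: add E.
No new states can be added; the closed set is {B, D, E, F, G, I, J, L, O, P}.

{B, D, E, F, G, I, J, L, O, P}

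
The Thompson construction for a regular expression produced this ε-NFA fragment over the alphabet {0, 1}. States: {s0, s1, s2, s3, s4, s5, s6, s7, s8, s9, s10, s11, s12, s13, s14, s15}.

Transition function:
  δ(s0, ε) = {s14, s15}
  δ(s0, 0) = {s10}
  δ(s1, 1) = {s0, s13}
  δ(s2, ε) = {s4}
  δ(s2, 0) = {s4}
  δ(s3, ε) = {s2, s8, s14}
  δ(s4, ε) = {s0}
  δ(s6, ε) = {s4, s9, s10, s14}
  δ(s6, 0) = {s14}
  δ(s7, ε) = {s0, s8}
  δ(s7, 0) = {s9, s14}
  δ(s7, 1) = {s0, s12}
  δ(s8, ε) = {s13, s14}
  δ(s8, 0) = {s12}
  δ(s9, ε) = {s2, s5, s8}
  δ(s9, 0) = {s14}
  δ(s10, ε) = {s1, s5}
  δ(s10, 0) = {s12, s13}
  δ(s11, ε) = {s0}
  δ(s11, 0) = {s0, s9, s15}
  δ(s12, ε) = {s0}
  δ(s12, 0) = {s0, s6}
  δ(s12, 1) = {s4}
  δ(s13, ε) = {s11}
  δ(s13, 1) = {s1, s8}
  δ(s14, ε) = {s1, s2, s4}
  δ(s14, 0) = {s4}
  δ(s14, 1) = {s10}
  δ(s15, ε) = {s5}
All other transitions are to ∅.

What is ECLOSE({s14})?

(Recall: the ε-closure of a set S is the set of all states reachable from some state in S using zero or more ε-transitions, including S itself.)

{s0, s1, s2, s4, s5, s14, s15}

Start with {s14}.
From s14 via ε: add s1, s2, s4.
From s4 via ε: add s0.
From s0 via ε: add s15.
From s15 via ε: add s5.
No new states can be added; the closed set is {s0, s1, s2, s4, s5, s14, s15}.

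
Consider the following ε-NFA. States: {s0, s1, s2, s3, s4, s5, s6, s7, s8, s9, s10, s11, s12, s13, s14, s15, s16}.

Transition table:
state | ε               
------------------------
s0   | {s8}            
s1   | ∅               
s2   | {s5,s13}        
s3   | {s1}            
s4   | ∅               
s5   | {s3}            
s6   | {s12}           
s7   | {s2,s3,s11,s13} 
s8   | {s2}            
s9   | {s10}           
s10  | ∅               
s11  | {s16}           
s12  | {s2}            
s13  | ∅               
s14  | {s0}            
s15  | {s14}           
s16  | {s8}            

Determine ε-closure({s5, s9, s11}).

Start with {s5, s9, s11}.
From s5 via ε: add s3.
From s9 via ε: add s10.
From s11 via ε: add s16.
From s3 via ε: add s1.
From s16 via ε: add s8.
From s8 via ε: add s2.
From s2 via ε: add s13.
No new states can be added; the closed set is {s1, s2, s3, s5, s8, s9, s10, s11, s13, s16}.

{s1, s2, s3, s5, s8, s9, s10, s11, s13, s16}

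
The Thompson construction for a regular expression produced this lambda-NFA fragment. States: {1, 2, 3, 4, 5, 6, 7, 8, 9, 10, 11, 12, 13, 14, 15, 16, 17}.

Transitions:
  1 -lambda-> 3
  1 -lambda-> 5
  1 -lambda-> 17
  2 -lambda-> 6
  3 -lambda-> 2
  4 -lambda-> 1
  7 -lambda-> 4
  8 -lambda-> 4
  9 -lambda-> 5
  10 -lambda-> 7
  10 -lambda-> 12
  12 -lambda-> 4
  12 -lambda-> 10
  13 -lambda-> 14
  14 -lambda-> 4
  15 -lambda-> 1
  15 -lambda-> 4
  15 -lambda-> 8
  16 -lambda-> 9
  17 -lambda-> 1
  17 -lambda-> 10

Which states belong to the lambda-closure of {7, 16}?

{1, 2, 3, 4, 5, 6, 7, 9, 10, 12, 16, 17}

Start with {7, 16}.
From 7 via lambda: add 4.
From 16 via lambda: add 9.
From 4 via lambda: add 1.
From 9 via lambda: add 5.
From 1 via lambda: add 3, 17.
From 3 via lambda: add 2.
From 17 via lambda: add 10.
From 2 via lambda: add 6.
From 10 via lambda: add 12.
No new states can be added; the closed set is {1, 2, 3, 4, 5, 6, 7, 9, 10, 12, 16, 17}.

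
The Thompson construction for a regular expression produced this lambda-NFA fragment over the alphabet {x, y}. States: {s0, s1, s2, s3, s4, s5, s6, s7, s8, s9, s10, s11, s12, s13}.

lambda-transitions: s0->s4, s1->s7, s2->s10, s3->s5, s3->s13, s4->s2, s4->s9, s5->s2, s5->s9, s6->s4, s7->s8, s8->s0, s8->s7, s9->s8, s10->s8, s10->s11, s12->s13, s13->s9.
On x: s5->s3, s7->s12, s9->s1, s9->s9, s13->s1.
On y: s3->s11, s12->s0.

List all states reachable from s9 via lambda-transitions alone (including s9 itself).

{s0, s2, s4, s7, s8, s9, s10, s11}

Start with {s9}.
From s9 via lambda: add s8.
From s8 via lambda: add s0, s7.
From s0 via lambda: add s4.
From s4 via lambda: add s2.
From s2 via lambda: add s10.
From s10 via lambda: add s11.
No new states can be added; the closed set is {s0, s2, s4, s7, s8, s9, s10, s11}.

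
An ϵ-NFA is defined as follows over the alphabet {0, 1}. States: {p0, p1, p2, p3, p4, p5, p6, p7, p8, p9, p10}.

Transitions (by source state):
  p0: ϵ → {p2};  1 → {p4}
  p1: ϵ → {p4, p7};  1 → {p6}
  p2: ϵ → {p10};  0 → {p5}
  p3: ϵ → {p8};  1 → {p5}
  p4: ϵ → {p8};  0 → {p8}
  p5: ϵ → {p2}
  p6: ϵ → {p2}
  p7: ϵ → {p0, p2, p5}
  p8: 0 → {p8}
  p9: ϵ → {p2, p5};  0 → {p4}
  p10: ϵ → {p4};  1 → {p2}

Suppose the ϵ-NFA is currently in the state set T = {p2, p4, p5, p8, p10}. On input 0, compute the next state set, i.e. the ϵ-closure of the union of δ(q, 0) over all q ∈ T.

p2 on 0 → {p5}.
p4 on 0 → {p8}.
p8 on 0 → {p8}.
No 0-transition from p5, p10.
Union after reading 0: {p5, p8}.
Now take the ϵ-closure:
From p5 via ϵ: add p2.
From p2 via ϵ: add p10.
From p10 via ϵ: add p4.
No new states can be added; the closed set is {p2, p4, p5, p8, p10}.

{p2, p4, p5, p8, p10}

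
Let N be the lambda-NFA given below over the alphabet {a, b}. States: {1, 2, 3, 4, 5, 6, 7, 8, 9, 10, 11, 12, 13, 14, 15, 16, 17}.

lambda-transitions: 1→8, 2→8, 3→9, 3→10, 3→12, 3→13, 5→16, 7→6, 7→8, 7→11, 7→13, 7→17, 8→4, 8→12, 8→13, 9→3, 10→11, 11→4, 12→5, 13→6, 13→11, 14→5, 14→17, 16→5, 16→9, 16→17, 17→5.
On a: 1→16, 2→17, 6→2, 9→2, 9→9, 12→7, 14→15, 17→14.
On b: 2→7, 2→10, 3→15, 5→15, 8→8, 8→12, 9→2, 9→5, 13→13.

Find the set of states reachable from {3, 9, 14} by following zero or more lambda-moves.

{3, 4, 5, 6, 9, 10, 11, 12, 13, 14, 16, 17}

Start with {3, 9, 14}.
From 3 via lambda: add 10, 12, 13.
From 14 via lambda: add 5, 17.
From 5 via lambda: add 16.
From 10 via lambda: add 11.
From 13 via lambda: add 6.
From 11 via lambda: add 4.
No new states can be added; the closed set is {3, 4, 5, 6, 9, 10, 11, 12, 13, 14, 16, 17}.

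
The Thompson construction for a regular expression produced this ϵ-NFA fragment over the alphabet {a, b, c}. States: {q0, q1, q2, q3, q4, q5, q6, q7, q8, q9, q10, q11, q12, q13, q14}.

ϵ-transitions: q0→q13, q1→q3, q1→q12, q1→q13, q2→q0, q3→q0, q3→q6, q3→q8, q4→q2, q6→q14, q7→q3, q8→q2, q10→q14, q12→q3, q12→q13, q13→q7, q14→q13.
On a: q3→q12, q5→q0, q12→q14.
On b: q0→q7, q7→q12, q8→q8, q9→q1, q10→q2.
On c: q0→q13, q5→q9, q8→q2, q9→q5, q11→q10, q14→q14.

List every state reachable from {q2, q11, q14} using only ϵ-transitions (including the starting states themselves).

Start with {q2, q11, q14}.
From q2 via ϵ: add q0.
From q14 via ϵ: add q13.
From q13 via ϵ: add q7.
From q7 via ϵ: add q3.
From q3 via ϵ: add q6, q8.
No new states can be added; the closed set is {q0, q2, q3, q6, q7, q8, q11, q13, q14}.

{q0, q2, q3, q6, q7, q8, q11, q13, q14}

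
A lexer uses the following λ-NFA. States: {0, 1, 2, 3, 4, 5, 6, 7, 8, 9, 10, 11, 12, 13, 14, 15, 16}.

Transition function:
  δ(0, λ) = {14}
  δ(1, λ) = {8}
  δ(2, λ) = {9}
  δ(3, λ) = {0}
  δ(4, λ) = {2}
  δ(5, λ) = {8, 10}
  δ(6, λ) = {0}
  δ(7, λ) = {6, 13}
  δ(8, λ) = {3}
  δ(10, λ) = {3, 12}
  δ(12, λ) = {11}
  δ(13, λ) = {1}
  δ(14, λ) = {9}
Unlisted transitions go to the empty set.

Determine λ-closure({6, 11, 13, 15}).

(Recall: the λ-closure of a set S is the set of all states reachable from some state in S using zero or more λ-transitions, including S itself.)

{0, 1, 3, 6, 8, 9, 11, 13, 14, 15}

Start with {6, 11, 13, 15}.
From 6 via λ: add 0.
From 13 via λ: add 1.
From 0 via λ: add 14.
From 1 via λ: add 8.
From 8 via λ: add 3.
From 14 via λ: add 9.
No new states can be added; the closed set is {0, 1, 3, 6, 8, 9, 11, 13, 14, 15}.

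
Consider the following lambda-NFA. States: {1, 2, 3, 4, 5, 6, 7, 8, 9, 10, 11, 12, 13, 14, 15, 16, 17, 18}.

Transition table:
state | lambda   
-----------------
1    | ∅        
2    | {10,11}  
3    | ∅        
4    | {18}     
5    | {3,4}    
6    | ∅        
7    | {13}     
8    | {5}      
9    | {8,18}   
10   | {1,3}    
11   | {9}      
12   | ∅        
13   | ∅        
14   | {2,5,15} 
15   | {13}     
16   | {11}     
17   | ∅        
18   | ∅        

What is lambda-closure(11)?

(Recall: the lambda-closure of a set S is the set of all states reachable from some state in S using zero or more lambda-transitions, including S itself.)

Start with {11}.
From 11 via lambda: add 9.
From 9 via lambda: add 8, 18.
From 8 via lambda: add 5.
From 5 via lambda: add 3, 4.
No new states can be added; the closed set is {3, 4, 5, 8, 9, 11, 18}.

{3, 4, 5, 8, 9, 11, 18}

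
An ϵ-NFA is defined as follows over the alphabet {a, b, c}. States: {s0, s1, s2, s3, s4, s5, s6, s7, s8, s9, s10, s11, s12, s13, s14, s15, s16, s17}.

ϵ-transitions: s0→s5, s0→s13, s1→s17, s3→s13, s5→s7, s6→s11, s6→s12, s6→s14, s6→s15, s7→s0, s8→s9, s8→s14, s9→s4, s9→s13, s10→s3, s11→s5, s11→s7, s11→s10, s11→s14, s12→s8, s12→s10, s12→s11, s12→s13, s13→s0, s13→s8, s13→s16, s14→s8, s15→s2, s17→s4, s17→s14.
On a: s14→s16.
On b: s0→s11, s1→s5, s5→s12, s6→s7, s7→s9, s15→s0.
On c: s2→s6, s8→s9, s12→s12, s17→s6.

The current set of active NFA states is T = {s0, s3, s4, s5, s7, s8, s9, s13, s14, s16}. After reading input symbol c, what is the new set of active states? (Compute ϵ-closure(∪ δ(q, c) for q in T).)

{s0, s4, s5, s7, s8, s9, s13, s14, s16}

s8 on c → {s9}.
No c-transition from s0, s3, s4, s5, s7, s9, s13, s14, s16.
Union after reading c: {s9}.
Now take the ϵ-closure:
From s9 via ϵ: add s4, s13.
From s13 via ϵ: add s0, s8, s16.
From s0 via ϵ: add s5.
From s8 via ϵ: add s14.
From s5 via ϵ: add s7.
No new states can be added; the closed set is {s0, s4, s5, s7, s8, s9, s13, s14, s16}.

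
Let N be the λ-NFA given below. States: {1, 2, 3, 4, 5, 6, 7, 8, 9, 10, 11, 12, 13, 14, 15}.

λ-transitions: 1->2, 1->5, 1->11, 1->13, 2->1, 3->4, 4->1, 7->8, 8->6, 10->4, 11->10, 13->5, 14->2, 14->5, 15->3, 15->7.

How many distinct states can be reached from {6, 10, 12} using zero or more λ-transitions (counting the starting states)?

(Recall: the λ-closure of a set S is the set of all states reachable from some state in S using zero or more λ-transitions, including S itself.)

9

Start with {6, 10, 12}.
From 10 via λ: add 4.
From 4 via λ: add 1.
From 1 via λ: add 2, 5, 11, 13.
λ-closure = {1, 2, 4, 5, 6, 10, 11, 12, 13}, which has 9 states.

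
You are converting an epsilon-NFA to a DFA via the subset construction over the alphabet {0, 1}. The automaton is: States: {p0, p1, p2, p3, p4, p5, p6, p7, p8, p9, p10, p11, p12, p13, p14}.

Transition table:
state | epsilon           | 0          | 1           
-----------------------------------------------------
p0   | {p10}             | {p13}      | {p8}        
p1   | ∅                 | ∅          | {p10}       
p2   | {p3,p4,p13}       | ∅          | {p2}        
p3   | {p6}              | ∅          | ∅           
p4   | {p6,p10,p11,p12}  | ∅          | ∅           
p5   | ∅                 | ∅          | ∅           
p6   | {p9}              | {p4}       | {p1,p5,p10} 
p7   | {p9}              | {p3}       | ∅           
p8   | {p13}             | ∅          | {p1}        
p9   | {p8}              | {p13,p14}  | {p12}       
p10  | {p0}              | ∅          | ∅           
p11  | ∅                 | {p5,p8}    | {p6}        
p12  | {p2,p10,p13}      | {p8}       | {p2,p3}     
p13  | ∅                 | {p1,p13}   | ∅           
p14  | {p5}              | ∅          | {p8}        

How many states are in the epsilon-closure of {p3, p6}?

Start with {p3, p6}.
From p6 via epsilon: add p9.
From p9 via epsilon: add p8.
From p8 via epsilon: add p13.
epsilon-closure = {p3, p6, p8, p9, p13}, which has 5 states.

5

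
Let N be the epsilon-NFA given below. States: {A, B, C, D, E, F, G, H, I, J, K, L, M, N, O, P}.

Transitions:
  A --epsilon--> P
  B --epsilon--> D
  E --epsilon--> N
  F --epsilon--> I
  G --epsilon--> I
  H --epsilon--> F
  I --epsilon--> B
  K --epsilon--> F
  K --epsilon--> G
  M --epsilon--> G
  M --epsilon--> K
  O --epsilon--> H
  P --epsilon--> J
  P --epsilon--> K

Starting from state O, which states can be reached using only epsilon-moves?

Start with {O}.
From O via epsilon: add H.
From H via epsilon: add F.
From F via epsilon: add I.
From I via epsilon: add B.
From B via epsilon: add D.
No new states can be added; the closed set is {B, D, F, H, I, O}.

{B, D, F, H, I, O}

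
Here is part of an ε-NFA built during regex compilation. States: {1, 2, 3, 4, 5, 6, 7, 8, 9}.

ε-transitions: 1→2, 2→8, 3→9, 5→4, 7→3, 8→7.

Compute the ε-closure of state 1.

{1, 2, 3, 7, 8, 9}

Start with {1}.
From 1 via ε: add 2.
From 2 via ε: add 8.
From 8 via ε: add 7.
From 7 via ε: add 3.
From 3 via ε: add 9.
No new states can be added; the closed set is {1, 2, 3, 7, 8, 9}.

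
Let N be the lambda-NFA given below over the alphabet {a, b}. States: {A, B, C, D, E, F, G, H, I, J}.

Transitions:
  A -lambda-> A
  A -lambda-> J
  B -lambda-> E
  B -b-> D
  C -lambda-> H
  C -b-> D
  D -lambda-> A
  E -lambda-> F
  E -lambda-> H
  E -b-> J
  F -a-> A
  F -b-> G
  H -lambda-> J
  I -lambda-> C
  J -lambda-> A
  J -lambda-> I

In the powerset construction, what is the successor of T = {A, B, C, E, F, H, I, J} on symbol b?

B on b → {D}.
C on b → {D}.
E on b → {J}.
F on b → {G}.
No b-transition from A, H, I, J.
Union after reading b: {D, G, J}.
Now take the lambda-closure:
From D via lambda: add A.
From J via lambda: add I.
From I via lambda: add C.
From C via lambda: add H.
No new states can be added; the closed set is {A, C, D, G, H, I, J}.

{A, C, D, G, H, I, J}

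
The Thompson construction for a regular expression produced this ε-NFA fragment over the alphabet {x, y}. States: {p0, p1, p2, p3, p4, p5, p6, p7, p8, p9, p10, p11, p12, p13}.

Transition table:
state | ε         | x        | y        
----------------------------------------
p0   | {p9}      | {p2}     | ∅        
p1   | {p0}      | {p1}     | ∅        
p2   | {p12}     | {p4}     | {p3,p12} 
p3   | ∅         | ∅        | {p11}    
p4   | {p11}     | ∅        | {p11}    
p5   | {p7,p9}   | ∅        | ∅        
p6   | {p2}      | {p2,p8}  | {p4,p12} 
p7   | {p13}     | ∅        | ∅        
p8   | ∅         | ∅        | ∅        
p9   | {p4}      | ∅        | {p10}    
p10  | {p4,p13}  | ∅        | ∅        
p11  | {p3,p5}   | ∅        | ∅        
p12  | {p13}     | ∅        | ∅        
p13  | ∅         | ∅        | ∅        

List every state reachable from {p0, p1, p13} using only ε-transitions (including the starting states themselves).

Start with {p0, p1, p13}.
From p0 via ε: add p9.
From p9 via ε: add p4.
From p4 via ε: add p11.
From p11 via ε: add p3, p5.
From p5 via ε: add p7.
No new states can be added; the closed set is {p0, p1, p3, p4, p5, p7, p9, p11, p13}.

{p0, p1, p3, p4, p5, p7, p9, p11, p13}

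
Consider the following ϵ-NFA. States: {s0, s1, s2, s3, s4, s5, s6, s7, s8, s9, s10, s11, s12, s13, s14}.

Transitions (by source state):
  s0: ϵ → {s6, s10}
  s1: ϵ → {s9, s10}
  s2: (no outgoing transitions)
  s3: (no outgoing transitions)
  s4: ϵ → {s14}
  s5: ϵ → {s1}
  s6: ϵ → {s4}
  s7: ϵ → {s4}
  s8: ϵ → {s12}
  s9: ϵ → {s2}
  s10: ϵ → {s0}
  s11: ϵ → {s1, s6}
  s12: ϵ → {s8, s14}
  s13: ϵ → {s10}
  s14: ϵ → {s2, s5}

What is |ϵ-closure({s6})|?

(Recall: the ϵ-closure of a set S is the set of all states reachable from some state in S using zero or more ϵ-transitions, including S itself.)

9

Start with {s6}.
From s6 via ϵ: add s4.
From s4 via ϵ: add s14.
From s14 via ϵ: add s2, s5.
From s5 via ϵ: add s1.
From s1 via ϵ: add s9, s10.
From s10 via ϵ: add s0.
ϵ-closure = {s0, s1, s2, s4, s5, s6, s9, s10, s14}, which has 9 states.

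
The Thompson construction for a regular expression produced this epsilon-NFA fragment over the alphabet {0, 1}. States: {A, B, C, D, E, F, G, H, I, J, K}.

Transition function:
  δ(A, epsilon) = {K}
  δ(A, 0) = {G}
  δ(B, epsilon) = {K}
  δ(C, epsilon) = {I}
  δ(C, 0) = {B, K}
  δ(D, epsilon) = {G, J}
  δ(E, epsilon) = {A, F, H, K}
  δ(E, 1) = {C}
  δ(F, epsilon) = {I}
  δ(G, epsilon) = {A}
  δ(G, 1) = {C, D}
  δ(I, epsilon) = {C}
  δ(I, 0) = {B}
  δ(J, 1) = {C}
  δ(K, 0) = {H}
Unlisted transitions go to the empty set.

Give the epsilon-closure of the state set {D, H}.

Start with {D, H}.
From D via epsilon: add G, J.
From G via epsilon: add A.
From A via epsilon: add K.
No new states can be added; the closed set is {A, D, G, H, J, K}.

{A, D, G, H, J, K}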